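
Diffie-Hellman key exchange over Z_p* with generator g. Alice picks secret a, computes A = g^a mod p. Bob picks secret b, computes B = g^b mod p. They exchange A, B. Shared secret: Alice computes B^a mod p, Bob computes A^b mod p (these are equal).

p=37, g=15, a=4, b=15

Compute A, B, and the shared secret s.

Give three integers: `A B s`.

Answer: 9 23 10

Derivation:
A = 15^4 mod 37  (bits of 4 = 100)
  bit 0 = 1: r = r^2 * 15 mod 37 = 1^2 * 15 = 1*15 = 15
  bit 1 = 0: r = r^2 mod 37 = 15^2 = 3
  bit 2 = 0: r = r^2 mod 37 = 3^2 = 9
  -> A = 9
B = 15^15 mod 37  (bits of 15 = 1111)
  bit 0 = 1: r = r^2 * 15 mod 37 = 1^2 * 15 = 1*15 = 15
  bit 1 = 1: r = r^2 * 15 mod 37 = 15^2 * 15 = 3*15 = 8
  bit 2 = 1: r = r^2 * 15 mod 37 = 8^2 * 15 = 27*15 = 35
  bit 3 = 1: r = r^2 * 15 mod 37 = 35^2 * 15 = 4*15 = 23
  -> B = 23
s = B^a = 23^4 mod 37  (bits of 4 = 100)
  bit 0 = 1: r = r^2 * 23 mod 37 = 1^2 * 23 = 1*23 = 23
  bit 1 = 0: r = r^2 mod 37 = 23^2 = 11
  bit 2 = 0: r = r^2 mod 37 = 11^2 = 10
  -> s = B^a = 10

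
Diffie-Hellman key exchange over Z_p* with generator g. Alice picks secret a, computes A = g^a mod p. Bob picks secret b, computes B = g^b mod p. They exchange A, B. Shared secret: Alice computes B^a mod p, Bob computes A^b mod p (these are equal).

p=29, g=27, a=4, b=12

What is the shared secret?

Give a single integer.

Answer: 23

Derivation:
A = 27^4 mod 29  (bits of 4 = 100)
  bit 0 = 1: r = r^2 * 27 mod 29 = 1^2 * 27 = 1*27 = 27
  bit 1 = 0: r = r^2 mod 29 = 27^2 = 4
  bit 2 = 0: r = r^2 mod 29 = 4^2 = 16
  -> A = 16
B = 27^12 mod 29  (bits of 12 = 1100)
  bit 0 = 1: r = r^2 * 27 mod 29 = 1^2 * 27 = 1*27 = 27
  bit 1 = 1: r = r^2 * 27 mod 29 = 27^2 * 27 = 4*27 = 21
  bit 2 = 0: r = r^2 mod 29 = 21^2 = 6
  bit 3 = 0: r = r^2 mod 29 = 6^2 = 7
  -> B = 7
s = B^a = 7^4 mod 29  (bits of 4 = 100)
  bit 0 = 1: r = r^2 * 7 mod 29 = 1^2 * 7 = 1*7 = 7
  bit 1 = 0: r = r^2 mod 29 = 7^2 = 20
  bit 2 = 0: r = r^2 mod 29 = 20^2 = 23
  -> s = B^a = 23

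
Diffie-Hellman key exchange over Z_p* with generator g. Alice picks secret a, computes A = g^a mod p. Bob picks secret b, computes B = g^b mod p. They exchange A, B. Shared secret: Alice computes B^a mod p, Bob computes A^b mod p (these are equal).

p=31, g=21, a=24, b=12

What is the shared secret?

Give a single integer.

Answer: 8

Derivation:
A = 21^24 mod 31  (bits of 24 = 11000)
  bit 0 = 1: r = r^2 * 21 mod 31 = 1^2 * 21 = 1*21 = 21
  bit 1 = 1: r = r^2 * 21 mod 31 = 21^2 * 21 = 7*21 = 23
  bit 2 = 0: r = r^2 mod 31 = 23^2 = 2
  bit 3 = 0: r = r^2 mod 31 = 2^2 = 4
  bit 4 = 0: r = r^2 mod 31 = 4^2 = 16
  -> A = 16
B = 21^12 mod 31  (bits of 12 = 1100)
  bit 0 = 1: r = r^2 * 21 mod 31 = 1^2 * 21 = 1*21 = 21
  bit 1 = 1: r = r^2 * 21 mod 31 = 21^2 * 21 = 7*21 = 23
  bit 2 = 0: r = r^2 mod 31 = 23^2 = 2
  bit 3 = 0: r = r^2 mod 31 = 2^2 = 4
  -> B = 4
s = B^a = 4^24 mod 31  (bits of 24 = 11000)
  bit 0 = 1: r = r^2 * 4 mod 31 = 1^2 * 4 = 1*4 = 4
  bit 1 = 1: r = r^2 * 4 mod 31 = 4^2 * 4 = 16*4 = 2
  bit 2 = 0: r = r^2 mod 31 = 2^2 = 4
  bit 3 = 0: r = r^2 mod 31 = 4^2 = 16
  bit 4 = 0: r = r^2 mod 31 = 16^2 = 8
  -> s = B^a = 8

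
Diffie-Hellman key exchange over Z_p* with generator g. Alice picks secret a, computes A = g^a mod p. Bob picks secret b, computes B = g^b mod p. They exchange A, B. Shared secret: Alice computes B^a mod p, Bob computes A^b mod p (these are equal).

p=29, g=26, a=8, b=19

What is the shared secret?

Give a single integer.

A = 26^8 mod 29  (bits of 8 = 1000)
  bit 0 = 1: r = r^2 * 26 mod 29 = 1^2 * 26 = 1*26 = 26
  bit 1 = 0: r = r^2 mod 29 = 26^2 = 9
  bit 2 = 0: r = r^2 mod 29 = 9^2 = 23
  bit 3 = 0: r = r^2 mod 29 = 23^2 = 7
  -> A = 7
B = 26^19 mod 29  (bits of 19 = 10011)
  bit 0 = 1: r = r^2 * 26 mod 29 = 1^2 * 26 = 1*26 = 26
  bit 1 = 0: r = r^2 mod 29 = 26^2 = 9
  bit 2 = 0: r = r^2 mod 29 = 9^2 = 23
  bit 3 = 1: r = r^2 * 26 mod 29 = 23^2 * 26 = 7*26 = 8
  bit 4 = 1: r = r^2 * 26 mod 29 = 8^2 * 26 = 6*26 = 11
  -> B = 11
s = B^a = 11^8 mod 29  (bits of 8 = 1000)
  bit 0 = 1: r = r^2 * 11 mod 29 = 1^2 * 11 = 1*11 = 11
  bit 1 = 0: r = r^2 mod 29 = 11^2 = 5
  bit 2 = 0: r = r^2 mod 29 = 5^2 = 25
  bit 3 = 0: r = r^2 mod 29 = 25^2 = 16
  -> s = B^a = 16

Answer: 16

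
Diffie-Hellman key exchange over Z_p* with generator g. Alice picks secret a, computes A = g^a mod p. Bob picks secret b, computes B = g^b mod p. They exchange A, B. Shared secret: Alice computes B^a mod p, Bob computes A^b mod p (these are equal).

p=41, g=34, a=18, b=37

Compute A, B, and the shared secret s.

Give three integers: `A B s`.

A = 34^18 mod 41  (bits of 18 = 10010)
  bit 0 = 1: r = r^2 * 34 mod 41 = 1^2 * 34 = 1*34 = 34
  bit 1 = 0: r = r^2 mod 41 = 34^2 = 8
  bit 2 = 0: r = r^2 mod 41 = 8^2 = 23
  bit 3 = 1: r = r^2 * 34 mod 41 = 23^2 * 34 = 37*34 = 28
  bit 4 = 0: r = r^2 mod 41 = 28^2 = 5
  -> A = 5
B = 34^37 mod 41  (bits of 37 = 100101)
  bit 0 = 1: r = r^2 * 34 mod 41 = 1^2 * 34 = 1*34 = 34
  bit 1 = 0: r = r^2 mod 41 = 34^2 = 8
  bit 2 = 0: r = r^2 mod 41 = 8^2 = 23
  bit 3 = 1: r = r^2 * 34 mod 41 = 23^2 * 34 = 37*34 = 28
  bit 4 = 0: r = r^2 mod 41 = 28^2 = 5
  bit 5 = 1: r = r^2 * 34 mod 41 = 5^2 * 34 = 25*34 = 30
  -> B = 30
s = B^a = 30^18 mod 41  (bits of 18 = 10010)
  bit 0 = 1: r = r^2 * 30 mod 41 = 1^2 * 30 = 1*30 = 30
  bit 1 = 0: r = r^2 mod 41 = 30^2 = 39
  bit 2 = 0: r = r^2 mod 41 = 39^2 = 4
  bit 3 = 1: r = r^2 * 30 mod 41 = 4^2 * 30 = 16*30 = 29
  bit 4 = 0: r = r^2 mod 41 = 29^2 = 21
  -> s = B^a = 21

Answer: 5 30 21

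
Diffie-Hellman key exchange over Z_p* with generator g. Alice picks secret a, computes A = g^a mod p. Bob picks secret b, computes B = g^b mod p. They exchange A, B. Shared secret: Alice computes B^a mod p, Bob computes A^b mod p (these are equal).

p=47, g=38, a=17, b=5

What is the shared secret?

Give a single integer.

Answer: 10

Derivation:
A = 38^17 mod 47  (bits of 17 = 10001)
  bit 0 = 1: r = r^2 * 38 mod 47 = 1^2 * 38 = 1*38 = 38
  bit 1 = 0: r = r^2 mod 47 = 38^2 = 34
  bit 2 = 0: r = r^2 mod 47 = 34^2 = 28
  bit 3 = 0: r = r^2 mod 47 = 28^2 = 32
  bit 4 = 1: r = r^2 * 38 mod 47 = 32^2 * 38 = 37*38 = 43
  -> A = 43
B = 38^5 mod 47  (bits of 5 = 101)
  bit 0 = 1: r = r^2 * 38 mod 47 = 1^2 * 38 = 1*38 = 38
  bit 1 = 0: r = r^2 mod 47 = 38^2 = 34
  bit 2 = 1: r = r^2 * 38 mod 47 = 34^2 * 38 = 28*38 = 30
  -> B = 30
s = B^a = 30^17 mod 47  (bits of 17 = 10001)
  bit 0 = 1: r = r^2 * 30 mod 47 = 1^2 * 30 = 1*30 = 30
  bit 1 = 0: r = r^2 mod 47 = 30^2 = 7
  bit 2 = 0: r = r^2 mod 47 = 7^2 = 2
  bit 3 = 0: r = r^2 mod 47 = 2^2 = 4
  bit 4 = 1: r = r^2 * 30 mod 47 = 4^2 * 30 = 16*30 = 10
  -> s = B^a = 10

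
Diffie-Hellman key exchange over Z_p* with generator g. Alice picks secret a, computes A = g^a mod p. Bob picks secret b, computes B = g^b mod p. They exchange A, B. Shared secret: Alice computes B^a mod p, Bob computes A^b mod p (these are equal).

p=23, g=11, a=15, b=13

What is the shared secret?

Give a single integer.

A = 11^15 mod 23  (bits of 15 = 1111)
  bit 0 = 1: r = r^2 * 11 mod 23 = 1^2 * 11 = 1*11 = 11
  bit 1 = 1: r = r^2 * 11 mod 23 = 11^2 * 11 = 6*11 = 20
  bit 2 = 1: r = r^2 * 11 mod 23 = 20^2 * 11 = 9*11 = 7
  bit 3 = 1: r = r^2 * 11 mod 23 = 7^2 * 11 = 3*11 = 10
  -> A = 10
B = 11^13 mod 23  (bits of 13 = 1101)
  bit 0 = 1: r = r^2 * 11 mod 23 = 1^2 * 11 = 1*11 = 11
  bit 1 = 1: r = r^2 * 11 mod 23 = 11^2 * 11 = 6*11 = 20
  bit 2 = 0: r = r^2 mod 23 = 20^2 = 9
  bit 3 = 1: r = r^2 * 11 mod 23 = 9^2 * 11 = 12*11 = 17
  -> B = 17
s = B^a = 17^15 mod 23  (bits of 15 = 1111)
  bit 0 = 1: r = r^2 * 17 mod 23 = 1^2 * 17 = 1*17 = 17
  bit 1 = 1: r = r^2 * 17 mod 23 = 17^2 * 17 = 13*17 = 14
  bit 2 = 1: r = r^2 * 17 mod 23 = 14^2 * 17 = 12*17 = 20
  bit 3 = 1: r = r^2 * 17 mod 23 = 20^2 * 17 = 9*17 = 15
  -> s = B^a = 15

Answer: 15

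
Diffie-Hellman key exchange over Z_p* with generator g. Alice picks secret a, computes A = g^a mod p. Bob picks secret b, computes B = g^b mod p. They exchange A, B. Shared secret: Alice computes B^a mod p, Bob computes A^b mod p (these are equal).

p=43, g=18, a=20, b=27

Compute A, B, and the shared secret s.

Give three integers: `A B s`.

A = 18^20 mod 43  (bits of 20 = 10100)
  bit 0 = 1: r = r^2 * 18 mod 43 = 1^2 * 18 = 1*18 = 18
  bit 1 = 0: r = r^2 mod 43 = 18^2 = 23
  bit 2 = 1: r = r^2 * 18 mod 43 = 23^2 * 18 = 13*18 = 19
  bit 3 = 0: r = r^2 mod 43 = 19^2 = 17
  bit 4 = 0: r = r^2 mod 43 = 17^2 = 31
  -> A = 31
B = 18^27 mod 43  (bits of 27 = 11011)
  bit 0 = 1: r = r^2 * 18 mod 43 = 1^2 * 18 = 1*18 = 18
  bit 1 = 1: r = r^2 * 18 mod 43 = 18^2 * 18 = 23*18 = 27
  bit 2 = 0: r = r^2 mod 43 = 27^2 = 41
  bit 3 = 1: r = r^2 * 18 mod 43 = 41^2 * 18 = 4*18 = 29
  bit 4 = 1: r = r^2 * 18 mod 43 = 29^2 * 18 = 24*18 = 2
  -> B = 2
s = B^a = 2^20 mod 43  (bits of 20 = 10100)
  bit 0 = 1: r = r^2 * 2 mod 43 = 1^2 * 2 = 1*2 = 2
  bit 1 = 0: r = r^2 mod 43 = 2^2 = 4
  bit 2 = 1: r = r^2 * 2 mod 43 = 4^2 * 2 = 16*2 = 32
  bit 3 = 0: r = r^2 mod 43 = 32^2 = 35
  bit 4 = 0: r = r^2 mod 43 = 35^2 = 21
  -> s = B^a = 21

Answer: 31 2 21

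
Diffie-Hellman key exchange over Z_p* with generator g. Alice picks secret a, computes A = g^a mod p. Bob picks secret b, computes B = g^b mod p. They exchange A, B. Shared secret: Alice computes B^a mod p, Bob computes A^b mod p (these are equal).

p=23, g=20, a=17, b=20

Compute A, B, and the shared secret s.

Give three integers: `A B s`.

A = 20^17 mod 23  (bits of 17 = 10001)
  bit 0 = 1: r = r^2 * 20 mod 23 = 1^2 * 20 = 1*20 = 20
  bit 1 = 0: r = r^2 mod 23 = 20^2 = 9
  bit 2 = 0: r = r^2 mod 23 = 9^2 = 12
  bit 3 = 0: r = r^2 mod 23 = 12^2 = 6
  bit 4 = 1: r = r^2 * 20 mod 23 = 6^2 * 20 = 13*20 = 7
  -> A = 7
B = 20^20 mod 23  (bits of 20 = 10100)
  bit 0 = 1: r = r^2 * 20 mod 23 = 1^2 * 20 = 1*20 = 20
  bit 1 = 0: r = r^2 mod 23 = 20^2 = 9
  bit 2 = 1: r = r^2 * 20 mod 23 = 9^2 * 20 = 12*20 = 10
  bit 3 = 0: r = r^2 mod 23 = 10^2 = 8
  bit 4 = 0: r = r^2 mod 23 = 8^2 = 18
  -> B = 18
s = B^a = 18^17 mod 23  (bits of 17 = 10001)
  bit 0 = 1: r = r^2 * 18 mod 23 = 1^2 * 18 = 1*18 = 18
  bit 1 = 0: r = r^2 mod 23 = 18^2 = 2
  bit 2 = 0: r = r^2 mod 23 = 2^2 = 4
  bit 3 = 0: r = r^2 mod 23 = 4^2 = 16
  bit 4 = 1: r = r^2 * 18 mod 23 = 16^2 * 18 = 3*18 = 8
  -> s = B^a = 8

Answer: 7 18 8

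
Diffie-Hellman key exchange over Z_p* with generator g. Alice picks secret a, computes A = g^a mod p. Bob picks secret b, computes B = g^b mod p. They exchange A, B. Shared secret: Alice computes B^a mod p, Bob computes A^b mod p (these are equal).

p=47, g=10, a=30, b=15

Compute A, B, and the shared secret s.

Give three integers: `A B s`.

Answer: 2 40 9

Derivation:
A = 10^30 mod 47  (bits of 30 = 11110)
  bit 0 = 1: r = r^2 * 10 mod 47 = 1^2 * 10 = 1*10 = 10
  bit 1 = 1: r = r^2 * 10 mod 47 = 10^2 * 10 = 6*10 = 13
  bit 2 = 1: r = r^2 * 10 mod 47 = 13^2 * 10 = 28*10 = 45
  bit 3 = 1: r = r^2 * 10 mod 47 = 45^2 * 10 = 4*10 = 40
  bit 4 = 0: r = r^2 mod 47 = 40^2 = 2
  -> A = 2
B = 10^15 mod 47  (bits of 15 = 1111)
  bit 0 = 1: r = r^2 * 10 mod 47 = 1^2 * 10 = 1*10 = 10
  bit 1 = 1: r = r^2 * 10 mod 47 = 10^2 * 10 = 6*10 = 13
  bit 2 = 1: r = r^2 * 10 mod 47 = 13^2 * 10 = 28*10 = 45
  bit 3 = 1: r = r^2 * 10 mod 47 = 45^2 * 10 = 4*10 = 40
  -> B = 40
s = B^a = 40^30 mod 47  (bits of 30 = 11110)
  bit 0 = 1: r = r^2 * 40 mod 47 = 1^2 * 40 = 1*40 = 40
  bit 1 = 1: r = r^2 * 40 mod 47 = 40^2 * 40 = 2*40 = 33
  bit 2 = 1: r = r^2 * 40 mod 47 = 33^2 * 40 = 8*40 = 38
  bit 3 = 1: r = r^2 * 40 mod 47 = 38^2 * 40 = 34*40 = 44
  bit 4 = 0: r = r^2 mod 47 = 44^2 = 9
  -> s = B^a = 9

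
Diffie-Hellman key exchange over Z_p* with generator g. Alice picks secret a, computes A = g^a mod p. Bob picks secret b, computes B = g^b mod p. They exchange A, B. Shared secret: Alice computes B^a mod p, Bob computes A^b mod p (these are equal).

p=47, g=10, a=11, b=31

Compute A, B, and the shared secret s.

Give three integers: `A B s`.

A = 10^11 mod 47  (bits of 11 = 1011)
  bit 0 = 1: r = r^2 * 10 mod 47 = 1^2 * 10 = 1*10 = 10
  bit 1 = 0: r = r^2 mod 47 = 10^2 = 6
  bit 2 = 1: r = r^2 * 10 mod 47 = 6^2 * 10 = 36*10 = 31
  bit 3 = 1: r = r^2 * 10 mod 47 = 31^2 * 10 = 21*10 = 22
  -> A = 22
B = 10^31 mod 47  (bits of 31 = 11111)
  bit 0 = 1: r = r^2 * 10 mod 47 = 1^2 * 10 = 1*10 = 10
  bit 1 = 1: r = r^2 * 10 mod 47 = 10^2 * 10 = 6*10 = 13
  bit 2 = 1: r = r^2 * 10 mod 47 = 13^2 * 10 = 28*10 = 45
  bit 3 = 1: r = r^2 * 10 mod 47 = 45^2 * 10 = 4*10 = 40
  bit 4 = 1: r = r^2 * 10 mod 47 = 40^2 * 10 = 2*10 = 20
  -> B = 20
s = B^a = 20^11 mod 47  (bits of 11 = 1011)
  bit 0 = 1: r = r^2 * 20 mod 47 = 1^2 * 20 = 1*20 = 20
  bit 1 = 0: r = r^2 mod 47 = 20^2 = 24
  bit 2 = 1: r = r^2 * 20 mod 47 = 24^2 * 20 = 12*20 = 5
  bit 3 = 1: r = r^2 * 20 mod 47 = 5^2 * 20 = 25*20 = 30
  -> s = B^a = 30

Answer: 22 20 30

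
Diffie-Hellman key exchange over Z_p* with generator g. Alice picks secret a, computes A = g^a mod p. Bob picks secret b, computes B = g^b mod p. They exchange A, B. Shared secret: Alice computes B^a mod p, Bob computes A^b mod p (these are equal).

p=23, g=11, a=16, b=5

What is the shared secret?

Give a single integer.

A = 11^16 mod 23  (bits of 16 = 10000)
  bit 0 = 1: r = r^2 * 11 mod 23 = 1^2 * 11 = 1*11 = 11
  bit 1 = 0: r = r^2 mod 23 = 11^2 = 6
  bit 2 = 0: r = r^2 mod 23 = 6^2 = 13
  bit 3 = 0: r = r^2 mod 23 = 13^2 = 8
  bit 4 = 0: r = r^2 mod 23 = 8^2 = 18
  -> A = 18
B = 11^5 mod 23  (bits of 5 = 101)
  bit 0 = 1: r = r^2 * 11 mod 23 = 1^2 * 11 = 1*11 = 11
  bit 1 = 0: r = r^2 mod 23 = 11^2 = 6
  bit 2 = 1: r = r^2 * 11 mod 23 = 6^2 * 11 = 13*11 = 5
  -> B = 5
s = B^a = 5^16 mod 23  (bits of 16 = 10000)
  bit 0 = 1: r = r^2 * 5 mod 23 = 1^2 * 5 = 1*5 = 5
  bit 1 = 0: r = r^2 mod 23 = 5^2 = 2
  bit 2 = 0: r = r^2 mod 23 = 2^2 = 4
  bit 3 = 0: r = r^2 mod 23 = 4^2 = 16
  bit 4 = 0: r = r^2 mod 23 = 16^2 = 3
  -> s = B^a = 3

Answer: 3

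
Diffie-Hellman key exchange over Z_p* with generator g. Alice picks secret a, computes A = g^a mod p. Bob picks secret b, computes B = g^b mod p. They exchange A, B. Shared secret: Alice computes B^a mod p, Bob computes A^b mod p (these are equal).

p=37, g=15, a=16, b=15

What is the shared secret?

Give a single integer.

A = 15^16 mod 37  (bits of 16 = 10000)
  bit 0 = 1: r = r^2 * 15 mod 37 = 1^2 * 15 = 1*15 = 15
  bit 1 = 0: r = r^2 mod 37 = 15^2 = 3
  bit 2 = 0: r = r^2 mod 37 = 3^2 = 9
  bit 3 = 0: r = r^2 mod 37 = 9^2 = 7
  bit 4 = 0: r = r^2 mod 37 = 7^2 = 12
  -> A = 12
B = 15^15 mod 37  (bits of 15 = 1111)
  bit 0 = 1: r = r^2 * 15 mod 37 = 1^2 * 15 = 1*15 = 15
  bit 1 = 1: r = r^2 * 15 mod 37 = 15^2 * 15 = 3*15 = 8
  bit 2 = 1: r = r^2 * 15 mod 37 = 8^2 * 15 = 27*15 = 35
  bit 3 = 1: r = r^2 * 15 mod 37 = 35^2 * 15 = 4*15 = 23
  -> B = 23
s = B^a = 23^16 mod 37  (bits of 16 = 10000)
  bit 0 = 1: r = r^2 * 23 mod 37 = 1^2 * 23 = 1*23 = 23
  bit 1 = 0: r = r^2 mod 37 = 23^2 = 11
  bit 2 = 0: r = r^2 mod 37 = 11^2 = 10
  bit 3 = 0: r = r^2 mod 37 = 10^2 = 26
  bit 4 = 0: r = r^2 mod 37 = 26^2 = 10
  -> s = B^a = 10

Answer: 10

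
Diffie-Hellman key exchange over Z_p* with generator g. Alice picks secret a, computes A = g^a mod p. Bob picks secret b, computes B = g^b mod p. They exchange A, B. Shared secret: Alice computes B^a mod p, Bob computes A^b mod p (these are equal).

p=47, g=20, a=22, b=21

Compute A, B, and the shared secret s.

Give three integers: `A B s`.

A = 20^22 mod 47  (bits of 22 = 10110)
  bit 0 = 1: r = r^2 * 20 mod 47 = 1^2 * 20 = 1*20 = 20
  bit 1 = 0: r = r^2 mod 47 = 20^2 = 24
  bit 2 = 1: r = r^2 * 20 mod 47 = 24^2 * 20 = 12*20 = 5
  bit 3 = 1: r = r^2 * 20 mod 47 = 5^2 * 20 = 25*20 = 30
  bit 4 = 0: r = r^2 mod 47 = 30^2 = 7
  -> A = 7
B = 20^21 mod 47  (bits of 21 = 10101)
  bit 0 = 1: r = r^2 * 20 mod 47 = 1^2 * 20 = 1*20 = 20
  bit 1 = 0: r = r^2 mod 47 = 20^2 = 24
  bit 2 = 1: r = r^2 * 20 mod 47 = 24^2 * 20 = 12*20 = 5
  bit 3 = 0: r = r^2 mod 47 = 5^2 = 25
  bit 4 = 1: r = r^2 * 20 mod 47 = 25^2 * 20 = 14*20 = 45
  -> B = 45
s = B^a = 45^22 mod 47  (bits of 22 = 10110)
  bit 0 = 1: r = r^2 * 45 mod 47 = 1^2 * 45 = 1*45 = 45
  bit 1 = 0: r = r^2 mod 47 = 45^2 = 4
  bit 2 = 1: r = r^2 * 45 mod 47 = 4^2 * 45 = 16*45 = 15
  bit 3 = 1: r = r^2 * 45 mod 47 = 15^2 * 45 = 37*45 = 20
  bit 4 = 0: r = r^2 mod 47 = 20^2 = 24
  -> s = B^a = 24

Answer: 7 45 24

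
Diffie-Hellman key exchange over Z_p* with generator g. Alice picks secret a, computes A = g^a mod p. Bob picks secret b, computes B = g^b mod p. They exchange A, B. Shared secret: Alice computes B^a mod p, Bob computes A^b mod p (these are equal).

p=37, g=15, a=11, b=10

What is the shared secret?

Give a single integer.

A = 15^11 mod 37  (bits of 11 = 1011)
  bit 0 = 1: r = r^2 * 15 mod 37 = 1^2 * 15 = 1*15 = 15
  bit 1 = 0: r = r^2 mod 37 = 15^2 = 3
  bit 2 = 1: r = r^2 * 15 mod 37 = 3^2 * 15 = 9*15 = 24
  bit 3 = 1: r = r^2 * 15 mod 37 = 24^2 * 15 = 21*15 = 19
  -> A = 19
B = 15^10 mod 37  (bits of 10 = 1010)
  bit 0 = 1: r = r^2 * 15 mod 37 = 1^2 * 15 = 1*15 = 15
  bit 1 = 0: r = r^2 mod 37 = 15^2 = 3
  bit 2 = 1: r = r^2 * 15 mod 37 = 3^2 * 15 = 9*15 = 24
  bit 3 = 0: r = r^2 mod 37 = 24^2 = 21
  -> B = 21
s = B^a = 21^11 mod 37  (bits of 11 = 1011)
  bit 0 = 1: r = r^2 * 21 mod 37 = 1^2 * 21 = 1*21 = 21
  bit 1 = 0: r = r^2 mod 37 = 21^2 = 34
  bit 2 = 1: r = r^2 * 21 mod 37 = 34^2 * 21 = 9*21 = 4
  bit 3 = 1: r = r^2 * 21 mod 37 = 4^2 * 21 = 16*21 = 3
  -> s = B^a = 3

Answer: 3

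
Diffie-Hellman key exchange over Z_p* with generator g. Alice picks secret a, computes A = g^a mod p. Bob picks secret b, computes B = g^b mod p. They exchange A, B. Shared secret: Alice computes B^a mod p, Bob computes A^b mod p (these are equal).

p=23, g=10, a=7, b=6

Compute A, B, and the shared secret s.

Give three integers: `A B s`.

A = 10^7 mod 23  (bits of 7 = 111)
  bit 0 = 1: r = r^2 * 10 mod 23 = 1^2 * 10 = 1*10 = 10
  bit 1 = 1: r = r^2 * 10 mod 23 = 10^2 * 10 = 8*10 = 11
  bit 2 = 1: r = r^2 * 10 mod 23 = 11^2 * 10 = 6*10 = 14
  -> A = 14
B = 10^6 mod 23  (bits of 6 = 110)
  bit 0 = 1: r = r^2 * 10 mod 23 = 1^2 * 10 = 1*10 = 10
  bit 1 = 1: r = r^2 * 10 mod 23 = 10^2 * 10 = 8*10 = 11
  bit 2 = 0: r = r^2 mod 23 = 11^2 = 6
  -> B = 6
s = B^a = 6^7 mod 23  (bits of 7 = 111)
  bit 0 = 1: r = r^2 * 6 mod 23 = 1^2 * 6 = 1*6 = 6
  bit 1 = 1: r = r^2 * 6 mod 23 = 6^2 * 6 = 13*6 = 9
  bit 2 = 1: r = r^2 * 6 mod 23 = 9^2 * 6 = 12*6 = 3
  -> s = B^a = 3

Answer: 14 6 3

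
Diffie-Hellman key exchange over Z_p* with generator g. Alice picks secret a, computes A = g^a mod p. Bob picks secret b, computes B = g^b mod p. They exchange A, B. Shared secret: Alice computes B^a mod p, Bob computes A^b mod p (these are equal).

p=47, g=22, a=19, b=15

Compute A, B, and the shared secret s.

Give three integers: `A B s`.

Answer: 41 11 45

Derivation:
A = 22^19 mod 47  (bits of 19 = 10011)
  bit 0 = 1: r = r^2 * 22 mod 47 = 1^2 * 22 = 1*22 = 22
  bit 1 = 0: r = r^2 mod 47 = 22^2 = 14
  bit 2 = 0: r = r^2 mod 47 = 14^2 = 8
  bit 3 = 1: r = r^2 * 22 mod 47 = 8^2 * 22 = 17*22 = 45
  bit 4 = 1: r = r^2 * 22 mod 47 = 45^2 * 22 = 4*22 = 41
  -> A = 41
B = 22^15 mod 47  (bits of 15 = 1111)
  bit 0 = 1: r = r^2 * 22 mod 47 = 1^2 * 22 = 1*22 = 22
  bit 1 = 1: r = r^2 * 22 mod 47 = 22^2 * 22 = 14*22 = 26
  bit 2 = 1: r = r^2 * 22 mod 47 = 26^2 * 22 = 18*22 = 20
  bit 3 = 1: r = r^2 * 22 mod 47 = 20^2 * 22 = 24*22 = 11
  -> B = 11
s = B^a = 11^19 mod 47  (bits of 19 = 10011)
  bit 0 = 1: r = r^2 * 11 mod 47 = 1^2 * 11 = 1*11 = 11
  bit 1 = 0: r = r^2 mod 47 = 11^2 = 27
  bit 2 = 0: r = r^2 mod 47 = 27^2 = 24
  bit 3 = 1: r = r^2 * 11 mod 47 = 24^2 * 11 = 12*11 = 38
  bit 4 = 1: r = r^2 * 11 mod 47 = 38^2 * 11 = 34*11 = 45
  -> s = B^a = 45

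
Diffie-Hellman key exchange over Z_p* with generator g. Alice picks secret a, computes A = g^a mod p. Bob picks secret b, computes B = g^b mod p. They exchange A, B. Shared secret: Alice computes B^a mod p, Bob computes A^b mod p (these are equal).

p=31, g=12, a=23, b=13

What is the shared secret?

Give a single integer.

Answer: 13

Derivation:
A = 12^23 mod 31  (bits of 23 = 10111)
  bit 0 = 1: r = r^2 * 12 mod 31 = 1^2 * 12 = 1*12 = 12
  bit 1 = 0: r = r^2 mod 31 = 12^2 = 20
  bit 2 = 1: r = r^2 * 12 mod 31 = 20^2 * 12 = 28*12 = 26
  bit 3 = 1: r = r^2 * 12 mod 31 = 26^2 * 12 = 25*12 = 21
  bit 4 = 1: r = r^2 * 12 mod 31 = 21^2 * 12 = 7*12 = 22
  -> A = 22
B = 12^13 mod 31  (bits of 13 = 1101)
  bit 0 = 1: r = r^2 * 12 mod 31 = 1^2 * 12 = 1*12 = 12
  bit 1 = 1: r = r^2 * 12 mod 31 = 12^2 * 12 = 20*12 = 23
  bit 2 = 0: r = r^2 mod 31 = 23^2 = 2
  bit 3 = 1: r = r^2 * 12 mod 31 = 2^2 * 12 = 4*12 = 17
  -> B = 17
s = B^a = 17^23 mod 31  (bits of 23 = 10111)
  bit 0 = 1: r = r^2 * 17 mod 31 = 1^2 * 17 = 1*17 = 17
  bit 1 = 0: r = r^2 mod 31 = 17^2 = 10
  bit 2 = 1: r = r^2 * 17 mod 31 = 10^2 * 17 = 7*17 = 26
  bit 3 = 1: r = r^2 * 17 mod 31 = 26^2 * 17 = 25*17 = 22
  bit 4 = 1: r = r^2 * 17 mod 31 = 22^2 * 17 = 19*17 = 13
  -> s = B^a = 13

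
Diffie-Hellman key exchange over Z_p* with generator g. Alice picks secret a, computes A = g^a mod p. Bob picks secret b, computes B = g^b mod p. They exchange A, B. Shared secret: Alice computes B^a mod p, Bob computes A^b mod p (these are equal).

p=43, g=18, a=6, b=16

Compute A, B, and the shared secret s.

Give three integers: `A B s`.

A = 18^6 mod 43  (bits of 6 = 110)
  bit 0 = 1: r = r^2 * 18 mod 43 = 1^2 * 18 = 1*18 = 18
  bit 1 = 1: r = r^2 * 18 mod 43 = 18^2 * 18 = 23*18 = 27
  bit 2 = 0: r = r^2 mod 43 = 27^2 = 41
  -> A = 41
B = 18^16 mod 43  (bits of 16 = 10000)
  bit 0 = 1: r = r^2 * 18 mod 43 = 1^2 * 18 = 1*18 = 18
  bit 1 = 0: r = r^2 mod 43 = 18^2 = 23
  bit 2 = 0: r = r^2 mod 43 = 23^2 = 13
  bit 3 = 0: r = r^2 mod 43 = 13^2 = 40
  bit 4 = 0: r = r^2 mod 43 = 40^2 = 9
  -> B = 9
s = B^a = 9^6 mod 43  (bits of 6 = 110)
  bit 0 = 1: r = r^2 * 9 mod 43 = 1^2 * 9 = 1*9 = 9
  bit 1 = 1: r = r^2 * 9 mod 43 = 9^2 * 9 = 38*9 = 41
  bit 2 = 0: r = r^2 mod 43 = 41^2 = 4
  -> s = B^a = 4

Answer: 41 9 4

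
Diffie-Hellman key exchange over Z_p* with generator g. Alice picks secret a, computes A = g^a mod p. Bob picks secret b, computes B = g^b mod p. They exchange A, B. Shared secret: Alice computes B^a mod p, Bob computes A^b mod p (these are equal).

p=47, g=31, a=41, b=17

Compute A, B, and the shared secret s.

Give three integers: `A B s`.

Answer: 39 23 15

Derivation:
A = 31^41 mod 47  (bits of 41 = 101001)
  bit 0 = 1: r = r^2 * 31 mod 47 = 1^2 * 31 = 1*31 = 31
  bit 1 = 0: r = r^2 mod 47 = 31^2 = 21
  bit 2 = 1: r = r^2 * 31 mod 47 = 21^2 * 31 = 18*31 = 41
  bit 3 = 0: r = r^2 mod 47 = 41^2 = 36
  bit 4 = 0: r = r^2 mod 47 = 36^2 = 27
  bit 5 = 1: r = r^2 * 31 mod 47 = 27^2 * 31 = 24*31 = 39
  -> A = 39
B = 31^17 mod 47  (bits of 17 = 10001)
  bit 0 = 1: r = r^2 * 31 mod 47 = 1^2 * 31 = 1*31 = 31
  bit 1 = 0: r = r^2 mod 47 = 31^2 = 21
  bit 2 = 0: r = r^2 mod 47 = 21^2 = 18
  bit 3 = 0: r = r^2 mod 47 = 18^2 = 42
  bit 4 = 1: r = r^2 * 31 mod 47 = 42^2 * 31 = 25*31 = 23
  -> B = 23
s = B^a = 23^41 mod 47  (bits of 41 = 101001)
  bit 0 = 1: r = r^2 * 23 mod 47 = 1^2 * 23 = 1*23 = 23
  bit 1 = 0: r = r^2 mod 47 = 23^2 = 12
  bit 2 = 1: r = r^2 * 23 mod 47 = 12^2 * 23 = 3*23 = 22
  bit 3 = 0: r = r^2 mod 47 = 22^2 = 14
  bit 4 = 0: r = r^2 mod 47 = 14^2 = 8
  bit 5 = 1: r = r^2 * 23 mod 47 = 8^2 * 23 = 17*23 = 15
  -> s = B^a = 15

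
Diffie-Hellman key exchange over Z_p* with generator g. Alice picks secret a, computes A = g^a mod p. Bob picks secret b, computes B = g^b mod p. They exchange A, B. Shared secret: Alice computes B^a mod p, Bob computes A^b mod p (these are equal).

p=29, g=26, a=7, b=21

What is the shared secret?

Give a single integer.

A = 26^7 mod 29  (bits of 7 = 111)
  bit 0 = 1: r = r^2 * 26 mod 29 = 1^2 * 26 = 1*26 = 26
  bit 1 = 1: r = r^2 * 26 mod 29 = 26^2 * 26 = 9*26 = 2
  bit 2 = 1: r = r^2 * 26 mod 29 = 2^2 * 26 = 4*26 = 17
  -> A = 17
B = 26^21 mod 29  (bits of 21 = 10101)
  bit 0 = 1: r = r^2 * 26 mod 29 = 1^2 * 26 = 1*26 = 26
  bit 1 = 0: r = r^2 mod 29 = 26^2 = 9
  bit 2 = 1: r = r^2 * 26 mod 29 = 9^2 * 26 = 23*26 = 18
  bit 3 = 0: r = r^2 mod 29 = 18^2 = 5
  bit 4 = 1: r = r^2 * 26 mod 29 = 5^2 * 26 = 25*26 = 12
  -> B = 12
s = B^a = 12^7 mod 29  (bits of 7 = 111)
  bit 0 = 1: r = r^2 * 12 mod 29 = 1^2 * 12 = 1*12 = 12
  bit 1 = 1: r = r^2 * 12 mod 29 = 12^2 * 12 = 28*12 = 17
  bit 2 = 1: r = r^2 * 12 mod 29 = 17^2 * 12 = 28*12 = 17
  -> s = B^a = 17

Answer: 17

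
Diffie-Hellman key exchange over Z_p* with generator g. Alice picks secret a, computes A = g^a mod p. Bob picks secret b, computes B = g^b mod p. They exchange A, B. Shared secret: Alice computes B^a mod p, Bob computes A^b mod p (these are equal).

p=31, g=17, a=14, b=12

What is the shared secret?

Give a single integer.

A = 17^14 mod 31  (bits of 14 = 1110)
  bit 0 = 1: r = r^2 * 17 mod 31 = 1^2 * 17 = 1*17 = 17
  bit 1 = 1: r = r^2 * 17 mod 31 = 17^2 * 17 = 10*17 = 15
  bit 2 = 1: r = r^2 * 17 mod 31 = 15^2 * 17 = 8*17 = 12
  bit 3 = 0: r = r^2 mod 31 = 12^2 = 20
  -> A = 20
B = 17^12 mod 31  (bits of 12 = 1100)
  bit 0 = 1: r = r^2 * 17 mod 31 = 1^2 * 17 = 1*17 = 17
  bit 1 = 1: r = r^2 * 17 mod 31 = 17^2 * 17 = 10*17 = 15
  bit 2 = 0: r = r^2 mod 31 = 15^2 = 8
  bit 3 = 0: r = r^2 mod 31 = 8^2 = 2
  -> B = 2
s = B^a = 2^14 mod 31  (bits of 14 = 1110)
  bit 0 = 1: r = r^2 * 2 mod 31 = 1^2 * 2 = 1*2 = 2
  bit 1 = 1: r = r^2 * 2 mod 31 = 2^2 * 2 = 4*2 = 8
  bit 2 = 1: r = r^2 * 2 mod 31 = 8^2 * 2 = 2*2 = 4
  bit 3 = 0: r = r^2 mod 31 = 4^2 = 16
  -> s = B^a = 16

Answer: 16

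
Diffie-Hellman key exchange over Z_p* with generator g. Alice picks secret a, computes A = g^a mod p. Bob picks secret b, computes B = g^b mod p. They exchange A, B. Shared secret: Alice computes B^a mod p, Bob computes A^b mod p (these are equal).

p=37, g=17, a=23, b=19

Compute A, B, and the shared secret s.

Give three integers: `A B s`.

Answer: 18 20 19

Derivation:
A = 17^23 mod 37  (bits of 23 = 10111)
  bit 0 = 1: r = r^2 * 17 mod 37 = 1^2 * 17 = 1*17 = 17
  bit 1 = 0: r = r^2 mod 37 = 17^2 = 30
  bit 2 = 1: r = r^2 * 17 mod 37 = 30^2 * 17 = 12*17 = 19
  bit 3 = 1: r = r^2 * 17 mod 37 = 19^2 * 17 = 28*17 = 32
  bit 4 = 1: r = r^2 * 17 mod 37 = 32^2 * 17 = 25*17 = 18
  -> A = 18
B = 17^19 mod 37  (bits of 19 = 10011)
  bit 0 = 1: r = r^2 * 17 mod 37 = 1^2 * 17 = 1*17 = 17
  bit 1 = 0: r = r^2 mod 37 = 17^2 = 30
  bit 2 = 0: r = r^2 mod 37 = 30^2 = 12
  bit 3 = 1: r = r^2 * 17 mod 37 = 12^2 * 17 = 33*17 = 6
  bit 4 = 1: r = r^2 * 17 mod 37 = 6^2 * 17 = 36*17 = 20
  -> B = 20
s = B^a = 20^23 mod 37  (bits of 23 = 10111)
  bit 0 = 1: r = r^2 * 20 mod 37 = 1^2 * 20 = 1*20 = 20
  bit 1 = 0: r = r^2 mod 37 = 20^2 = 30
  bit 2 = 1: r = r^2 * 20 mod 37 = 30^2 * 20 = 12*20 = 18
  bit 3 = 1: r = r^2 * 20 mod 37 = 18^2 * 20 = 28*20 = 5
  bit 4 = 1: r = r^2 * 20 mod 37 = 5^2 * 20 = 25*20 = 19
  -> s = B^a = 19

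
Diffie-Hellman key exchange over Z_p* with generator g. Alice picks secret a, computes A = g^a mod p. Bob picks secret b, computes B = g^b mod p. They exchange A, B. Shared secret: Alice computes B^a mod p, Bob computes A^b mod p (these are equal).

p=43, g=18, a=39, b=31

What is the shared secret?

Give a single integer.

A = 18^39 mod 43  (bits of 39 = 100111)
  bit 0 = 1: r = r^2 * 18 mod 43 = 1^2 * 18 = 1*18 = 18
  bit 1 = 0: r = r^2 mod 43 = 18^2 = 23
  bit 2 = 0: r = r^2 mod 43 = 23^2 = 13
  bit 3 = 1: r = r^2 * 18 mod 43 = 13^2 * 18 = 40*18 = 32
  bit 4 = 1: r = r^2 * 18 mod 43 = 32^2 * 18 = 35*18 = 28
  bit 5 = 1: r = r^2 * 18 mod 43 = 28^2 * 18 = 10*18 = 8
  -> A = 8
B = 18^31 mod 43  (bits of 31 = 11111)
  bit 0 = 1: r = r^2 * 18 mod 43 = 1^2 * 18 = 1*18 = 18
  bit 1 = 1: r = r^2 * 18 mod 43 = 18^2 * 18 = 23*18 = 27
  bit 2 = 1: r = r^2 * 18 mod 43 = 27^2 * 18 = 41*18 = 7
  bit 3 = 1: r = r^2 * 18 mod 43 = 7^2 * 18 = 6*18 = 22
  bit 4 = 1: r = r^2 * 18 mod 43 = 22^2 * 18 = 11*18 = 26
  -> B = 26
s = B^a = 26^39 mod 43  (bits of 39 = 100111)
  bit 0 = 1: r = r^2 * 26 mod 43 = 1^2 * 26 = 1*26 = 26
  bit 1 = 0: r = r^2 mod 43 = 26^2 = 31
  bit 2 = 0: r = r^2 mod 43 = 31^2 = 15
  bit 3 = 1: r = r^2 * 26 mod 43 = 15^2 * 26 = 10*26 = 2
  bit 4 = 1: r = r^2 * 26 mod 43 = 2^2 * 26 = 4*26 = 18
  bit 5 = 1: r = r^2 * 26 mod 43 = 18^2 * 26 = 23*26 = 39
  -> s = B^a = 39

Answer: 39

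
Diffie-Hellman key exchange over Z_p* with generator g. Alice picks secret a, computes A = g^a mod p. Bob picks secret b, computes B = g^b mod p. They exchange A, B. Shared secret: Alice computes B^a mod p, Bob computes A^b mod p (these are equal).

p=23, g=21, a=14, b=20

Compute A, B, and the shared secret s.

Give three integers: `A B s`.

A = 21^14 mod 23  (bits of 14 = 1110)
  bit 0 = 1: r = r^2 * 21 mod 23 = 1^2 * 21 = 1*21 = 21
  bit 1 = 1: r = r^2 * 21 mod 23 = 21^2 * 21 = 4*21 = 15
  bit 2 = 1: r = r^2 * 21 mod 23 = 15^2 * 21 = 18*21 = 10
  bit 3 = 0: r = r^2 mod 23 = 10^2 = 8
  -> A = 8
B = 21^20 mod 23  (bits of 20 = 10100)
  bit 0 = 1: r = r^2 * 21 mod 23 = 1^2 * 21 = 1*21 = 21
  bit 1 = 0: r = r^2 mod 23 = 21^2 = 4
  bit 2 = 1: r = r^2 * 21 mod 23 = 4^2 * 21 = 16*21 = 14
  bit 3 = 0: r = r^2 mod 23 = 14^2 = 12
  bit 4 = 0: r = r^2 mod 23 = 12^2 = 6
  -> B = 6
s = B^a = 6^14 mod 23  (bits of 14 = 1110)
  bit 0 = 1: r = r^2 * 6 mod 23 = 1^2 * 6 = 1*6 = 6
  bit 1 = 1: r = r^2 * 6 mod 23 = 6^2 * 6 = 13*6 = 9
  bit 2 = 1: r = r^2 * 6 mod 23 = 9^2 * 6 = 12*6 = 3
  bit 3 = 0: r = r^2 mod 23 = 3^2 = 9
  -> s = B^a = 9

Answer: 8 6 9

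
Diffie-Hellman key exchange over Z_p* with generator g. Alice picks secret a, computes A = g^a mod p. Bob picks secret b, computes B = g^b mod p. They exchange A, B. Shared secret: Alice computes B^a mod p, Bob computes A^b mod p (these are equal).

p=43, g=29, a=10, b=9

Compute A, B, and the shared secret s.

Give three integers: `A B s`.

Answer: 13 39 21

Derivation:
A = 29^10 mod 43  (bits of 10 = 1010)
  bit 0 = 1: r = r^2 * 29 mod 43 = 1^2 * 29 = 1*29 = 29
  bit 1 = 0: r = r^2 mod 43 = 29^2 = 24
  bit 2 = 1: r = r^2 * 29 mod 43 = 24^2 * 29 = 17*29 = 20
  bit 3 = 0: r = r^2 mod 43 = 20^2 = 13
  -> A = 13
B = 29^9 mod 43  (bits of 9 = 1001)
  bit 0 = 1: r = r^2 * 29 mod 43 = 1^2 * 29 = 1*29 = 29
  bit 1 = 0: r = r^2 mod 43 = 29^2 = 24
  bit 2 = 0: r = r^2 mod 43 = 24^2 = 17
  bit 3 = 1: r = r^2 * 29 mod 43 = 17^2 * 29 = 31*29 = 39
  -> B = 39
s = B^a = 39^10 mod 43  (bits of 10 = 1010)
  bit 0 = 1: r = r^2 * 39 mod 43 = 1^2 * 39 = 1*39 = 39
  bit 1 = 0: r = r^2 mod 43 = 39^2 = 16
  bit 2 = 1: r = r^2 * 39 mod 43 = 16^2 * 39 = 41*39 = 8
  bit 3 = 0: r = r^2 mod 43 = 8^2 = 21
  -> s = B^a = 21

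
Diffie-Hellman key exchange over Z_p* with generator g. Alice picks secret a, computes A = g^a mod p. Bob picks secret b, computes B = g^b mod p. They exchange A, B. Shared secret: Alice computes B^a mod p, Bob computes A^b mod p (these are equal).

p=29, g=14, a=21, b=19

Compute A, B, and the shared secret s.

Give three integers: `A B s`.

A = 14^21 mod 29  (bits of 21 = 10101)
  bit 0 = 1: r = r^2 * 14 mod 29 = 1^2 * 14 = 1*14 = 14
  bit 1 = 0: r = r^2 mod 29 = 14^2 = 22
  bit 2 = 1: r = r^2 * 14 mod 29 = 22^2 * 14 = 20*14 = 19
  bit 3 = 0: r = r^2 mod 29 = 19^2 = 13
  bit 4 = 1: r = r^2 * 14 mod 29 = 13^2 * 14 = 24*14 = 17
  -> A = 17
B = 14^19 mod 29  (bits of 19 = 10011)
  bit 0 = 1: r = r^2 * 14 mod 29 = 1^2 * 14 = 1*14 = 14
  bit 1 = 0: r = r^2 mod 29 = 14^2 = 22
  bit 2 = 0: r = r^2 mod 29 = 22^2 = 20
  bit 3 = 1: r = r^2 * 14 mod 29 = 20^2 * 14 = 23*14 = 3
  bit 4 = 1: r = r^2 * 14 mod 29 = 3^2 * 14 = 9*14 = 10
  -> B = 10
s = B^a = 10^21 mod 29  (bits of 21 = 10101)
  bit 0 = 1: r = r^2 * 10 mod 29 = 1^2 * 10 = 1*10 = 10
  bit 1 = 0: r = r^2 mod 29 = 10^2 = 13
  bit 2 = 1: r = r^2 * 10 mod 29 = 13^2 * 10 = 24*10 = 8
  bit 3 = 0: r = r^2 mod 29 = 8^2 = 6
  bit 4 = 1: r = r^2 * 10 mod 29 = 6^2 * 10 = 7*10 = 12
  -> s = B^a = 12

Answer: 17 10 12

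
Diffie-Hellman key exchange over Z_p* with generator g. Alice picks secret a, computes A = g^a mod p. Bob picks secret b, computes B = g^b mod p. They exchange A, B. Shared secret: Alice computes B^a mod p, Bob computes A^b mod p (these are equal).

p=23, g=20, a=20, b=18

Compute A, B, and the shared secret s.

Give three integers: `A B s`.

A = 20^20 mod 23  (bits of 20 = 10100)
  bit 0 = 1: r = r^2 * 20 mod 23 = 1^2 * 20 = 1*20 = 20
  bit 1 = 0: r = r^2 mod 23 = 20^2 = 9
  bit 2 = 1: r = r^2 * 20 mod 23 = 9^2 * 20 = 12*20 = 10
  bit 3 = 0: r = r^2 mod 23 = 10^2 = 8
  bit 4 = 0: r = r^2 mod 23 = 8^2 = 18
  -> A = 18
B = 20^18 mod 23  (bits of 18 = 10010)
  bit 0 = 1: r = r^2 * 20 mod 23 = 1^2 * 20 = 1*20 = 20
  bit 1 = 0: r = r^2 mod 23 = 20^2 = 9
  bit 2 = 0: r = r^2 mod 23 = 9^2 = 12
  bit 3 = 1: r = r^2 * 20 mod 23 = 12^2 * 20 = 6*20 = 5
  bit 4 = 0: r = r^2 mod 23 = 5^2 = 2
  -> B = 2
s = B^a = 2^20 mod 23  (bits of 20 = 10100)
  bit 0 = 1: r = r^2 * 2 mod 23 = 1^2 * 2 = 1*2 = 2
  bit 1 = 0: r = r^2 mod 23 = 2^2 = 4
  bit 2 = 1: r = r^2 * 2 mod 23 = 4^2 * 2 = 16*2 = 9
  bit 3 = 0: r = r^2 mod 23 = 9^2 = 12
  bit 4 = 0: r = r^2 mod 23 = 12^2 = 6
  -> s = B^a = 6

Answer: 18 2 6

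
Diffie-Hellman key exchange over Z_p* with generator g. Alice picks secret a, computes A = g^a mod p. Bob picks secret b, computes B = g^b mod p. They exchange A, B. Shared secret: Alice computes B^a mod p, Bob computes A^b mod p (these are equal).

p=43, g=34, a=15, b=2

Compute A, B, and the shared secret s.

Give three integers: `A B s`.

Answer: 32 38 35

Derivation:
A = 34^15 mod 43  (bits of 15 = 1111)
  bit 0 = 1: r = r^2 * 34 mod 43 = 1^2 * 34 = 1*34 = 34
  bit 1 = 1: r = r^2 * 34 mod 43 = 34^2 * 34 = 38*34 = 2
  bit 2 = 1: r = r^2 * 34 mod 43 = 2^2 * 34 = 4*34 = 7
  bit 3 = 1: r = r^2 * 34 mod 43 = 7^2 * 34 = 6*34 = 32
  -> A = 32
B = 34^2 mod 43  (bits of 2 = 10)
  bit 0 = 1: r = r^2 * 34 mod 43 = 1^2 * 34 = 1*34 = 34
  bit 1 = 0: r = r^2 mod 43 = 34^2 = 38
  -> B = 38
s = B^a = 38^15 mod 43  (bits of 15 = 1111)
  bit 0 = 1: r = r^2 * 38 mod 43 = 1^2 * 38 = 1*38 = 38
  bit 1 = 1: r = r^2 * 38 mod 43 = 38^2 * 38 = 25*38 = 4
  bit 2 = 1: r = r^2 * 38 mod 43 = 4^2 * 38 = 16*38 = 6
  bit 3 = 1: r = r^2 * 38 mod 43 = 6^2 * 38 = 36*38 = 35
  -> s = B^a = 35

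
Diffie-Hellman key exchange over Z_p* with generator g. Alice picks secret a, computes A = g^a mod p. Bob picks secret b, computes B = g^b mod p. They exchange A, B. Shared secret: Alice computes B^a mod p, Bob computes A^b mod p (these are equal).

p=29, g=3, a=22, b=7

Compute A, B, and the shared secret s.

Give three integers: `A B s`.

Answer: 22 12 28

Derivation:
A = 3^22 mod 29  (bits of 22 = 10110)
  bit 0 = 1: r = r^2 * 3 mod 29 = 1^2 * 3 = 1*3 = 3
  bit 1 = 0: r = r^2 mod 29 = 3^2 = 9
  bit 2 = 1: r = r^2 * 3 mod 29 = 9^2 * 3 = 23*3 = 11
  bit 3 = 1: r = r^2 * 3 mod 29 = 11^2 * 3 = 5*3 = 15
  bit 4 = 0: r = r^2 mod 29 = 15^2 = 22
  -> A = 22
B = 3^7 mod 29  (bits of 7 = 111)
  bit 0 = 1: r = r^2 * 3 mod 29 = 1^2 * 3 = 1*3 = 3
  bit 1 = 1: r = r^2 * 3 mod 29 = 3^2 * 3 = 9*3 = 27
  bit 2 = 1: r = r^2 * 3 mod 29 = 27^2 * 3 = 4*3 = 12
  -> B = 12
s = B^a = 12^22 mod 29  (bits of 22 = 10110)
  bit 0 = 1: r = r^2 * 12 mod 29 = 1^2 * 12 = 1*12 = 12
  bit 1 = 0: r = r^2 mod 29 = 12^2 = 28
  bit 2 = 1: r = r^2 * 12 mod 29 = 28^2 * 12 = 1*12 = 12
  bit 3 = 1: r = r^2 * 12 mod 29 = 12^2 * 12 = 28*12 = 17
  bit 4 = 0: r = r^2 mod 29 = 17^2 = 28
  -> s = B^a = 28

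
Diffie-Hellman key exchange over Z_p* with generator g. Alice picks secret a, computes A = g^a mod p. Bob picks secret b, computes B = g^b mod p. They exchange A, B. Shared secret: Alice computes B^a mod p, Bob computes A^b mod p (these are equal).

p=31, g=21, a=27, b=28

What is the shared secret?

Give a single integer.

A = 21^27 mod 31  (bits of 27 = 11011)
  bit 0 = 1: r = r^2 * 21 mod 31 = 1^2 * 21 = 1*21 = 21
  bit 1 = 1: r = r^2 * 21 mod 31 = 21^2 * 21 = 7*21 = 23
  bit 2 = 0: r = r^2 mod 31 = 23^2 = 2
  bit 3 = 1: r = r^2 * 21 mod 31 = 2^2 * 21 = 4*21 = 22
  bit 4 = 1: r = r^2 * 21 mod 31 = 22^2 * 21 = 19*21 = 27
  -> A = 27
B = 21^28 mod 31  (bits of 28 = 11100)
  bit 0 = 1: r = r^2 * 21 mod 31 = 1^2 * 21 = 1*21 = 21
  bit 1 = 1: r = r^2 * 21 mod 31 = 21^2 * 21 = 7*21 = 23
  bit 2 = 1: r = r^2 * 21 mod 31 = 23^2 * 21 = 2*21 = 11
  bit 3 = 0: r = r^2 mod 31 = 11^2 = 28
  bit 4 = 0: r = r^2 mod 31 = 28^2 = 9
  -> B = 9
s = B^a = 9^27 mod 31  (bits of 27 = 11011)
  bit 0 = 1: r = r^2 * 9 mod 31 = 1^2 * 9 = 1*9 = 9
  bit 1 = 1: r = r^2 * 9 mod 31 = 9^2 * 9 = 19*9 = 16
  bit 2 = 0: r = r^2 mod 31 = 16^2 = 8
  bit 3 = 1: r = r^2 * 9 mod 31 = 8^2 * 9 = 2*9 = 18
  bit 4 = 1: r = r^2 * 9 mod 31 = 18^2 * 9 = 14*9 = 2
  -> s = B^a = 2

Answer: 2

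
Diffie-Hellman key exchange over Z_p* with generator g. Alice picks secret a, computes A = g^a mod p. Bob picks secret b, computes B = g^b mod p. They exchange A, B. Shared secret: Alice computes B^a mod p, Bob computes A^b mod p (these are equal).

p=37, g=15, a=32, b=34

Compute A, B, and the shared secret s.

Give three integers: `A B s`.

A = 15^32 mod 37  (bits of 32 = 100000)
  bit 0 = 1: r = r^2 * 15 mod 37 = 1^2 * 15 = 1*15 = 15
  bit 1 = 0: r = r^2 mod 37 = 15^2 = 3
  bit 2 = 0: r = r^2 mod 37 = 3^2 = 9
  bit 3 = 0: r = r^2 mod 37 = 9^2 = 7
  bit 4 = 0: r = r^2 mod 37 = 7^2 = 12
  bit 5 = 0: r = r^2 mod 37 = 12^2 = 33
  -> A = 33
B = 15^34 mod 37  (bits of 34 = 100010)
  bit 0 = 1: r = r^2 * 15 mod 37 = 1^2 * 15 = 1*15 = 15
  bit 1 = 0: r = r^2 mod 37 = 15^2 = 3
  bit 2 = 0: r = r^2 mod 37 = 3^2 = 9
  bit 3 = 0: r = r^2 mod 37 = 9^2 = 7
  bit 4 = 1: r = r^2 * 15 mod 37 = 7^2 * 15 = 12*15 = 32
  bit 5 = 0: r = r^2 mod 37 = 32^2 = 25
  -> B = 25
s = B^a = 25^32 mod 37  (bits of 32 = 100000)
  bit 0 = 1: r = r^2 * 25 mod 37 = 1^2 * 25 = 1*25 = 25
  bit 1 = 0: r = r^2 mod 37 = 25^2 = 33
  bit 2 = 0: r = r^2 mod 37 = 33^2 = 16
  bit 3 = 0: r = r^2 mod 37 = 16^2 = 34
  bit 4 = 0: r = r^2 mod 37 = 34^2 = 9
  bit 5 = 0: r = r^2 mod 37 = 9^2 = 7
  -> s = B^a = 7

Answer: 33 25 7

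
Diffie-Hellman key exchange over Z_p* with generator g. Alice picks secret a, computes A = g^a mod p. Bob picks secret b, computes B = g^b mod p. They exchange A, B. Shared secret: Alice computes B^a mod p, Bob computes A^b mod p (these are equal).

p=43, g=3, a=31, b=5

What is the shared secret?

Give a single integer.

Answer: 18

Derivation:
A = 3^31 mod 43  (bits of 31 = 11111)
  bit 0 = 1: r = r^2 * 3 mod 43 = 1^2 * 3 = 1*3 = 3
  bit 1 = 1: r = r^2 * 3 mod 43 = 3^2 * 3 = 9*3 = 27
  bit 2 = 1: r = r^2 * 3 mod 43 = 27^2 * 3 = 41*3 = 37
  bit 3 = 1: r = r^2 * 3 mod 43 = 37^2 * 3 = 36*3 = 22
  bit 4 = 1: r = r^2 * 3 mod 43 = 22^2 * 3 = 11*3 = 33
  -> A = 33
B = 3^5 mod 43  (bits of 5 = 101)
  bit 0 = 1: r = r^2 * 3 mod 43 = 1^2 * 3 = 1*3 = 3
  bit 1 = 0: r = r^2 mod 43 = 3^2 = 9
  bit 2 = 1: r = r^2 * 3 mod 43 = 9^2 * 3 = 38*3 = 28
  -> B = 28
s = B^a = 28^31 mod 43  (bits of 31 = 11111)
  bit 0 = 1: r = r^2 * 28 mod 43 = 1^2 * 28 = 1*28 = 28
  bit 1 = 1: r = r^2 * 28 mod 43 = 28^2 * 28 = 10*28 = 22
  bit 2 = 1: r = r^2 * 28 mod 43 = 22^2 * 28 = 11*28 = 7
  bit 3 = 1: r = r^2 * 28 mod 43 = 7^2 * 28 = 6*28 = 39
  bit 4 = 1: r = r^2 * 28 mod 43 = 39^2 * 28 = 16*28 = 18
  -> s = B^a = 18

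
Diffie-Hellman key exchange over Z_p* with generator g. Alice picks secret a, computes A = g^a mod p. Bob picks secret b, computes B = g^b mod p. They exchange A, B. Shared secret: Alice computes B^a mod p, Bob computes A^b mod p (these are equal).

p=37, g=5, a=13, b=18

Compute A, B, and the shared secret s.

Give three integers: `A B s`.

Answer: 13 36 36

Derivation:
A = 5^13 mod 37  (bits of 13 = 1101)
  bit 0 = 1: r = r^2 * 5 mod 37 = 1^2 * 5 = 1*5 = 5
  bit 1 = 1: r = r^2 * 5 mod 37 = 5^2 * 5 = 25*5 = 14
  bit 2 = 0: r = r^2 mod 37 = 14^2 = 11
  bit 3 = 1: r = r^2 * 5 mod 37 = 11^2 * 5 = 10*5 = 13
  -> A = 13
B = 5^18 mod 37  (bits of 18 = 10010)
  bit 0 = 1: r = r^2 * 5 mod 37 = 1^2 * 5 = 1*5 = 5
  bit 1 = 0: r = r^2 mod 37 = 5^2 = 25
  bit 2 = 0: r = r^2 mod 37 = 25^2 = 33
  bit 3 = 1: r = r^2 * 5 mod 37 = 33^2 * 5 = 16*5 = 6
  bit 4 = 0: r = r^2 mod 37 = 6^2 = 36
  -> B = 36
s = B^a = 36^13 mod 37  (bits of 13 = 1101)
  bit 0 = 1: r = r^2 * 36 mod 37 = 1^2 * 36 = 1*36 = 36
  bit 1 = 1: r = r^2 * 36 mod 37 = 36^2 * 36 = 1*36 = 36
  bit 2 = 0: r = r^2 mod 37 = 36^2 = 1
  bit 3 = 1: r = r^2 * 36 mod 37 = 1^2 * 36 = 1*36 = 36
  -> s = B^a = 36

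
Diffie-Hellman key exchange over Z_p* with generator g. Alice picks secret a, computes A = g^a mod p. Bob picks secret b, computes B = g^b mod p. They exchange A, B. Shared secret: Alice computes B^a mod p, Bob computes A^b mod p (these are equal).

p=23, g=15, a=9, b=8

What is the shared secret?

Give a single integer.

A = 15^9 mod 23  (bits of 9 = 1001)
  bit 0 = 1: r = r^2 * 15 mod 23 = 1^2 * 15 = 1*15 = 15
  bit 1 = 0: r = r^2 mod 23 = 15^2 = 18
  bit 2 = 0: r = r^2 mod 23 = 18^2 = 2
  bit 3 = 1: r = r^2 * 15 mod 23 = 2^2 * 15 = 4*15 = 14
  -> A = 14
B = 15^8 mod 23  (bits of 8 = 1000)
  bit 0 = 1: r = r^2 * 15 mod 23 = 1^2 * 15 = 1*15 = 15
  bit 1 = 0: r = r^2 mod 23 = 15^2 = 18
  bit 2 = 0: r = r^2 mod 23 = 18^2 = 2
  bit 3 = 0: r = r^2 mod 23 = 2^2 = 4
  -> B = 4
s = B^a = 4^9 mod 23  (bits of 9 = 1001)
  bit 0 = 1: r = r^2 * 4 mod 23 = 1^2 * 4 = 1*4 = 4
  bit 1 = 0: r = r^2 mod 23 = 4^2 = 16
  bit 2 = 0: r = r^2 mod 23 = 16^2 = 3
  bit 3 = 1: r = r^2 * 4 mod 23 = 3^2 * 4 = 9*4 = 13
  -> s = B^a = 13

Answer: 13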